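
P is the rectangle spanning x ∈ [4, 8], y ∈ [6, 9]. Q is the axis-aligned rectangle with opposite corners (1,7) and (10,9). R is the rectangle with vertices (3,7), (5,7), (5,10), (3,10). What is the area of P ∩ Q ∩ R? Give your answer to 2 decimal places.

2.00

The intersection is the polygon with vertices (4,7), (4,9), (5,9), (5,7).
By the shoelace formula its area is 2.00.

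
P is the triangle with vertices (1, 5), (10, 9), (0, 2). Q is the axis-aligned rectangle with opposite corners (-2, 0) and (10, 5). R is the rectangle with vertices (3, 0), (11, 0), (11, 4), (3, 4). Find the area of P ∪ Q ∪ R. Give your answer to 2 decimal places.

By inclusion–exclusion:
Individual areas: |P| = 11.5, |Q| = 60, |R| = 32.
|P∩Q| = 4.9286.
|P∩R| = 0.
|Q∩R|: x∈[3,10], y∈[0,4] → 7·4 = 28.
|P∩Q∩R| = 0.
|P ∪ Q ∪ R| = 103.5 − 32.9286 + 0 = 70.57.

70.57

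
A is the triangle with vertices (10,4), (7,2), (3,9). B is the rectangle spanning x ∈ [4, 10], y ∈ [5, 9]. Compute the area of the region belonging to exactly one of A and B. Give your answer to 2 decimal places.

26.28

|A| = 14.5, |B| = 24, |A∩B| = 6.1107.
|A △ B| = |A| + |B| − 2·|A∩B| = 14.5 + 24 − 12.2214 = 26.28.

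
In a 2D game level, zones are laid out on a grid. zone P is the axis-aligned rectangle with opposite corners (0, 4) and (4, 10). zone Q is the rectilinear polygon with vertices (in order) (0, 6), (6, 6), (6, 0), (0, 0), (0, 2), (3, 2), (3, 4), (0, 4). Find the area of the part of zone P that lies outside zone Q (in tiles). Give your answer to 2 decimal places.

16.00

|zone P| = 24, |zone P∩zone Q| = 8.
|zone P ∖ zone Q| = |zone P| − |zone P∩zone Q| = 24 − 8 = 16.00.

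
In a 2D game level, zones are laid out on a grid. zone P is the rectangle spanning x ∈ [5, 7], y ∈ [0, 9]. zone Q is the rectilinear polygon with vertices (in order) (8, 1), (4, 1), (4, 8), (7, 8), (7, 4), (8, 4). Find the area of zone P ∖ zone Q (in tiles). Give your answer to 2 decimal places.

|zone P| = 18, |zone P∩zone Q| = 14.
|zone P ∖ zone Q| = |zone P| − |zone P∩zone Q| = 18 − 14 = 4.00.

4.00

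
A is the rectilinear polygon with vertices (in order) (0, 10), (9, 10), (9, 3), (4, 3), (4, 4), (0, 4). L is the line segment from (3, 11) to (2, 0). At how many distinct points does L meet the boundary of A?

2

The segment meets the boundary at (2.364,4), (2.909,10).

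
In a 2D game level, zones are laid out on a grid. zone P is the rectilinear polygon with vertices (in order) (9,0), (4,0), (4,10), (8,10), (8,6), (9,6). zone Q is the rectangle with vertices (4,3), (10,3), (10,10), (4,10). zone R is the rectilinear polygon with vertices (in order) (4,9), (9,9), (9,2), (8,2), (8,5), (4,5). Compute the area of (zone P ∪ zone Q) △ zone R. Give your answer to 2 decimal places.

34.00

|zone P ∪ zone Q| = 57.
|(zone P ∪ zone Q) ∩ zone R| = 23.
|(zone P ∪ zone Q) △ zone R| = 57 + 23 − 46 = 34.00.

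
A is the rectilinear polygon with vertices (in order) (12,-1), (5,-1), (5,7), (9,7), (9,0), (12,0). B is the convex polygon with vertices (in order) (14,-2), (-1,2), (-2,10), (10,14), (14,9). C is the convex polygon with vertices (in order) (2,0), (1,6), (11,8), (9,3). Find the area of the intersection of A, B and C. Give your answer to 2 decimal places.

The intersection is the polygon with vertices (5,6.8), (6,7), (9,7), (9,3), (5,1.286).
By the shoelace formula its area is 19.33.

19.33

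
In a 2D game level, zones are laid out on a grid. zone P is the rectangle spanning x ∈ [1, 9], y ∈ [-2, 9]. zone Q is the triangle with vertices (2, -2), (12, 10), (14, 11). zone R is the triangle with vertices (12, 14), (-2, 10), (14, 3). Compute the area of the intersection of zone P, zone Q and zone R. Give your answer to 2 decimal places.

0.40

The intersection is the polygon with vertices (8.74,5.301), (8.259,5.511), (9,6.4), (9,5.583).
By the shoelace formula its area is 0.40.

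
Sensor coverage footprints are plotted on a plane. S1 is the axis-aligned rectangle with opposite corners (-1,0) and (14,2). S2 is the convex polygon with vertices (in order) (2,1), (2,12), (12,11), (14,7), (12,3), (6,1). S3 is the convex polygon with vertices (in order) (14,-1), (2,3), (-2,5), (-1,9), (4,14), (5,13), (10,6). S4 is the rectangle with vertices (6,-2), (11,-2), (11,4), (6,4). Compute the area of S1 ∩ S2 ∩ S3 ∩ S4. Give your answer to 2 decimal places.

1.17

The intersection is the polygon with vertices (6,1.667), (6,2), (9,2), (7,1.333).
By the shoelace formula its area is 1.17.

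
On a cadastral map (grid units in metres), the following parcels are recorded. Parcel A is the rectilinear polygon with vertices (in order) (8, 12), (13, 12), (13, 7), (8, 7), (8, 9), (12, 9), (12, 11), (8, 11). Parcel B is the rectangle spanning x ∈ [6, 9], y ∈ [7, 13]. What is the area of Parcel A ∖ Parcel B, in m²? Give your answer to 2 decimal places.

|Parcel A| = 17, |Parcel A∩Parcel B| = 3.
|Parcel A ∖ Parcel B| = |Parcel A| − |Parcel A∩Parcel B| = 17 − 3 = 14.00.

14.00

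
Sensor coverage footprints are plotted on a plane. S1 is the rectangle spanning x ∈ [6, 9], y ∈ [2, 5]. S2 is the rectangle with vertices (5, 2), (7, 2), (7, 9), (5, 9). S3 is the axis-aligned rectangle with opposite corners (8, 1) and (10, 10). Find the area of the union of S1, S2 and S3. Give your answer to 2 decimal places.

35.00

By inclusion–exclusion:
Individual areas: |S1| = 9, |S2| = 14, |S3| = 18.
|S1∩S2|: x∈[6,7], y∈[2,5] → 1·3 = 3.
|S1∩S3|: x∈[8,9], y∈[2,5] → 1·3 = 3.
|S2∩S3| = 0 (no overlap).
|S1∩S2∩S3| = 0.
|S1 ∪ S2 ∪ S3| = 41 − 6 + 0 = 35.00.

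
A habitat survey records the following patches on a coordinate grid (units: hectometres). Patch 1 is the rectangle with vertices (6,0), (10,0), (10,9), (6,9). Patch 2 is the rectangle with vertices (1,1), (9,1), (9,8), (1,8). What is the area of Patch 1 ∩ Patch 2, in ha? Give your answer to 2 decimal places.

21.00

|Patch 1∩Patch 2|: x∈[6,9], y∈[1,8] → 3·7 = 21.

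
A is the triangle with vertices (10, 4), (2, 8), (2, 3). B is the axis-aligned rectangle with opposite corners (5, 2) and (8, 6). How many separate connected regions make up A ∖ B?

2

A ∖ B splits into 2 disjoint pieces (area 1.25, area 12.4375).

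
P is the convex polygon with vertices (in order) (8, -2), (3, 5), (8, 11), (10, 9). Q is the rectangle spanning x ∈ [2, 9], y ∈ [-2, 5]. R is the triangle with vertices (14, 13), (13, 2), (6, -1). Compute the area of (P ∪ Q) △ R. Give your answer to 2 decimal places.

|P ∪ Q| = 72.75.
|(P ∪ Q) ∩ R| = 6.0214.
|(P ∪ Q) △ R| = 72.75 + 37 − 12.0429 = 97.71.

97.71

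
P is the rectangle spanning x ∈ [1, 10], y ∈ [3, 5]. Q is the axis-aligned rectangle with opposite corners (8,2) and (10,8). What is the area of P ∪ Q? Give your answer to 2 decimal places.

By inclusion–exclusion:
Individual areas: |P| = 18, |Q| = 12.
|P∩Q|: x∈[8,10], y∈[3,5] → 2·2 = 4.
|P ∪ Q| = 30 − 4 = 26.00.

26.00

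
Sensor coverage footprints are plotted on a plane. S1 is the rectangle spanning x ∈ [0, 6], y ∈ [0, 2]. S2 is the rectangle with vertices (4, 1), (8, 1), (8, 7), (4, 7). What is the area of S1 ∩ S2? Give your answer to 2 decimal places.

|S1∩S2|: x∈[4,6], y∈[1,2] → 2·1 = 2.

2.00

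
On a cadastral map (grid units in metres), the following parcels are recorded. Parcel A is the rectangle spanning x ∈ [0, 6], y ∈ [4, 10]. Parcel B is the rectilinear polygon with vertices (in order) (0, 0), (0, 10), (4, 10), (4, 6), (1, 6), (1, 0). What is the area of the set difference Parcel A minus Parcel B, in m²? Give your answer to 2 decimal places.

|Parcel A| = 36, |Parcel A∩Parcel B| = 18.
|Parcel A ∖ Parcel B| = |Parcel A| − |Parcel A∩Parcel B| = 36 − 18 = 18.00.

18.00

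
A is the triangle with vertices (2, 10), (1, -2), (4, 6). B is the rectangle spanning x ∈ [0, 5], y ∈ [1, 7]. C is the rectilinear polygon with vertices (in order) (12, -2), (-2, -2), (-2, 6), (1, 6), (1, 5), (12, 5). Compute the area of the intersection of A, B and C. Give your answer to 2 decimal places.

5.83

The intersection is the polygon with vertices (2.125,1), (1.25,1), (1.583,5), (3.625,5).
By the shoelace formula its area is 5.83.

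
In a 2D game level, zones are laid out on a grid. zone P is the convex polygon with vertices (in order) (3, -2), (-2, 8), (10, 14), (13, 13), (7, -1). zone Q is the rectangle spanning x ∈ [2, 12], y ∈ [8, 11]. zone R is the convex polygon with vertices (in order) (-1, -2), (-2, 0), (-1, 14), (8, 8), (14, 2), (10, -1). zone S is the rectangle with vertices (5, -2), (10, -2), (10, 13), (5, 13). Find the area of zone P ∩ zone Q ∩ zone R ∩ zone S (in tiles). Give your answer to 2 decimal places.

The intersection is the polygon with vertices (8,8), (5,8), (5,10).
By the shoelace formula its area is 3.00.

3.00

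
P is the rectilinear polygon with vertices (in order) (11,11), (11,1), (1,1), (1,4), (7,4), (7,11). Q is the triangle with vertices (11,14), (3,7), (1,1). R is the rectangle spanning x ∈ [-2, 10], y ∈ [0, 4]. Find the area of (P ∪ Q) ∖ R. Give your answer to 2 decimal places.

|P ∪ Q| = 71.3198.
|(P ∪ Q) ∩ R| = 27.
|(P ∪ Q) ∖ R| = 71.3198 − 27 = 44.32.

44.32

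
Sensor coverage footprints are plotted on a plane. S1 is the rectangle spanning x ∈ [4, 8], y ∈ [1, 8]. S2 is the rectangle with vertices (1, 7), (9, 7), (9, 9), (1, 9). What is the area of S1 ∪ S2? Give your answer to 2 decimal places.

40.00

By inclusion–exclusion:
Individual areas: |S1| = 28, |S2| = 16.
|S1∩S2|: x∈[4,8], y∈[7,8] → 4·1 = 4.
|S1 ∪ S2| = 44 − 4 = 40.00.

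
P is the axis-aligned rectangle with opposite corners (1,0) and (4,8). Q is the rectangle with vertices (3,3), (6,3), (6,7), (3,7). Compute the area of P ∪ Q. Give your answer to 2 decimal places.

32.00

By inclusion–exclusion:
Individual areas: |P| = 24, |Q| = 12.
|P∩Q|: x∈[3,4], y∈[3,7] → 1·4 = 4.
|P ∪ Q| = 36 − 4 = 32.00.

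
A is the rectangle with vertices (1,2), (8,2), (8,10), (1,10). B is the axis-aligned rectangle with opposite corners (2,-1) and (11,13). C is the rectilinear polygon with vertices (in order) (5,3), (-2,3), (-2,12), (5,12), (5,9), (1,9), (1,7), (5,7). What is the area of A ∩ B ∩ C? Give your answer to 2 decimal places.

15.00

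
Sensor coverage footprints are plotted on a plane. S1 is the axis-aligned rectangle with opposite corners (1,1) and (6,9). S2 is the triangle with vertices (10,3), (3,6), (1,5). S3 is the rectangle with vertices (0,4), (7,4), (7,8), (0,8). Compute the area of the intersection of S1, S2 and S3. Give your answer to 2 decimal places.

The intersection is the polygon with vertices (1,5), (3,6), (6,4.714), (6,4), (5.5,4).
By the shoelace formula its area is 4.82.

4.82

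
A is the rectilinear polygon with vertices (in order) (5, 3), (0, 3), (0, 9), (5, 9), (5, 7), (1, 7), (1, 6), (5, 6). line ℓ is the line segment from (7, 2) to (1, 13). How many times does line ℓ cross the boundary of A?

4

The segment meets the boundary at (3.182,9), (4.273,7), (4.818,6), (5,5.667).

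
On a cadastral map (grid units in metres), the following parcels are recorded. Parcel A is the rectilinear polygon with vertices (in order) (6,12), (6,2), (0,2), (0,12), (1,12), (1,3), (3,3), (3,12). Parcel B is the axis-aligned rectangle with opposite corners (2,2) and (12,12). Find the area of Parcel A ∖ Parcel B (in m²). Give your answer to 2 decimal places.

11.00

|Parcel A| = 42, |Parcel A∩Parcel B| = 31.
|Parcel A ∖ Parcel B| = |Parcel A| − |Parcel A∩Parcel B| = 42 − 31 = 11.00.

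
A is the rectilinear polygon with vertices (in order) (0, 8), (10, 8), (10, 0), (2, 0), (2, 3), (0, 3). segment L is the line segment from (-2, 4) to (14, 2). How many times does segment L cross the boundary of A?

The segment meets the boundary at (10,2.5), (0,3.75).

2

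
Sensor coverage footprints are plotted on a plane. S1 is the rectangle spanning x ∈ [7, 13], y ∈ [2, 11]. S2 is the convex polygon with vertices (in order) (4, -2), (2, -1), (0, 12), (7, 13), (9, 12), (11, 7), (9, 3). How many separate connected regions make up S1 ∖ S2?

S1 ∖ S2 is a single connected region.

1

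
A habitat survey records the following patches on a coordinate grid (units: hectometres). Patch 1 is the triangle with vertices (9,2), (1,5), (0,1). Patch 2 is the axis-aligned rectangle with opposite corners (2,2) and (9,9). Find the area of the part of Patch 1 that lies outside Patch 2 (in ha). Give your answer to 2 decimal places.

8.31

|Patch 1| = 17.5, |Patch 1∩Patch 2| = 9.1875.
|Patch 1 ∖ Patch 2| = |Patch 1| − |Patch 1∩Patch 2| = 17.5 − 9.1875 = 8.31.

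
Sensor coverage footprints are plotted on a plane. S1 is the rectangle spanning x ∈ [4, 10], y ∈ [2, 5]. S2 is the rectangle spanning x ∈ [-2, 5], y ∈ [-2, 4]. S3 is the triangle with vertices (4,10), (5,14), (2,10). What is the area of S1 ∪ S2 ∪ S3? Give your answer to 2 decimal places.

62.00

By inclusion–exclusion:
Individual areas: |S1| = 18, |S2| = 42, |S3| = 4.
|S1∩S2|: x∈[4,5], y∈[2,4] → 1·2 = 2.
|S1∩S3| = 0.
|S2∩S3| = 0.
|S1∩S2∩S3| = 0.
|S1 ∪ S2 ∪ S3| = 64 − 2 + 0 = 62.00.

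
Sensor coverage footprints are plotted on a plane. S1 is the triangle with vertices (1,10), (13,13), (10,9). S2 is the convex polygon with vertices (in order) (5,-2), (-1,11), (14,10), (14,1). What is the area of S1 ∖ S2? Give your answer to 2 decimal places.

10.51

|S1| = 19.5, |S1∩S2| = 8.9871.
|S1 ∖ S2| = |S1| − |S1∩S2| = 19.5 − 8.9871 = 10.51.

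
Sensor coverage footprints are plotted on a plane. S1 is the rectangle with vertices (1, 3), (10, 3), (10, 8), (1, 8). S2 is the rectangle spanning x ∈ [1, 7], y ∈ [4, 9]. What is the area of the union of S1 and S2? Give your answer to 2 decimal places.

By inclusion–exclusion:
Individual areas: |S1| = 45, |S2| = 30.
|S1∩S2|: x∈[1,7], y∈[4,8] → 6·4 = 24.
|S1 ∪ S2| = 75 − 24 = 51.00.

51.00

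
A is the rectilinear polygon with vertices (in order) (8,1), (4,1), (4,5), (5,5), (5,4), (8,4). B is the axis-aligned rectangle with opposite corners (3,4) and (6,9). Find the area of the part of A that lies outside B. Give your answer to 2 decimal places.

|A| = 13, |A∩B| = 1.
|A ∖ B| = |A| − |A∩B| = 13 − 1 = 12.00.

12.00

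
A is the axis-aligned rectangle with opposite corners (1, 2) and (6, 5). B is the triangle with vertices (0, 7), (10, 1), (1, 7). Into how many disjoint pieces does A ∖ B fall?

2

A ∖ B splits into 2 disjoint pieces (area 12.8667, area 1.3333).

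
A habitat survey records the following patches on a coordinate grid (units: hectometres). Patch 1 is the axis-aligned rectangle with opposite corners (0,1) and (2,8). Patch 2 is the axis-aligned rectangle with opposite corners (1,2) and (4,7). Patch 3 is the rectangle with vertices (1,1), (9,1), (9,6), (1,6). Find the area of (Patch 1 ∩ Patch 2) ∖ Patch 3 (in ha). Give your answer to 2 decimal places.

1.00

|Patch 1 ∩ Patch 2| = 5.
|(Patch 1 ∩ Patch 2) ∩ Patch 3| = 4.
|(Patch 1 ∩ Patch 2) ∖ Patch 3| = 5 − 4 = 1.00.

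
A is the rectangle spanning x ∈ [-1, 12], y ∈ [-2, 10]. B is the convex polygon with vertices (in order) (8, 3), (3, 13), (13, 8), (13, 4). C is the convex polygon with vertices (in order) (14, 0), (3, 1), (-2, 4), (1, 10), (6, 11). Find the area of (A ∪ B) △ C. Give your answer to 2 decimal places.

77.56

|A ∪ B| = 167.1.
|(A ∪ B) ∩ C| = 94.5182.
|(A ∪ B) △ C| = 167.1 + 99.5 − 189.0364 = 77.56.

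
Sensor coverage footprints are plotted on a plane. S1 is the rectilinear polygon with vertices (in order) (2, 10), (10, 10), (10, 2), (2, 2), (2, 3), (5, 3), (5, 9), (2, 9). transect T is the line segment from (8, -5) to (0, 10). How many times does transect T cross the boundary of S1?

2

The segment meets the boundary at (3.733,3), (4.267,2).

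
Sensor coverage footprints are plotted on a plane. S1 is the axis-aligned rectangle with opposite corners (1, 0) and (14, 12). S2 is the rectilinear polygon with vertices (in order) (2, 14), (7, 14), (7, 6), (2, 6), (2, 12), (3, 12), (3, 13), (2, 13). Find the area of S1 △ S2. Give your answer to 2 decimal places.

135.00

|S1| = 156, |S2| = 39, |S1∩S2| = 30.
|S1 △ S2| = |S1| + |S2| − 2·|S1∩S2| = 156 + 39 − 60 = 135.00.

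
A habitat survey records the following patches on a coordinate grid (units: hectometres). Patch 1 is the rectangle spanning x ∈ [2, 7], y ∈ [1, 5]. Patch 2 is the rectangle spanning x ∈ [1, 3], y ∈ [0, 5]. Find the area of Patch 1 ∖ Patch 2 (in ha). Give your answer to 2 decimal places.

16.00

|Patch 1∩Patch 2|: x∈[2,3], y∈[1,5] → 1·4 = 4.
|Patch 1| = 20.
|Patch 1 ∖ Patch 2| = |Patch 1| − |Patch 1∩Patch 2| = 20 − 4 = 16.00.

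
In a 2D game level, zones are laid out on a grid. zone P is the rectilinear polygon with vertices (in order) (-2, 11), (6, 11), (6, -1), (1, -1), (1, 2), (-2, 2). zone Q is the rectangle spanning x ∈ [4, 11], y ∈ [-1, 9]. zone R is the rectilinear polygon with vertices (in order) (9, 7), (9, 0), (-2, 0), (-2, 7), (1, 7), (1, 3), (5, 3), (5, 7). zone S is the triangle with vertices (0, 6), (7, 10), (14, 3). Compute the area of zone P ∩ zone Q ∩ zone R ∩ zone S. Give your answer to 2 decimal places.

The intersection is the polygon with vertices (5,7), (6,7), (6,4.714), (5,4.929).
By the shoelace formula its area is 2.18.

2.18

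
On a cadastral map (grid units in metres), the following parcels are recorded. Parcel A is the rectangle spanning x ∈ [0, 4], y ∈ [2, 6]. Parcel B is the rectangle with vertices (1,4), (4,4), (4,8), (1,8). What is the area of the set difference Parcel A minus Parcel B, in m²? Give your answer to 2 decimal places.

|Parcel A∩Parcel B|: x∈[1,4], y∈[4,6] → 3·2 = 6.
|Parcel A| = 16.
|Parcel A ∖ Parcel B| = |Parcel A| − |Parcel A∩Parcel B| = 16 − 6 = 10.00.

10.00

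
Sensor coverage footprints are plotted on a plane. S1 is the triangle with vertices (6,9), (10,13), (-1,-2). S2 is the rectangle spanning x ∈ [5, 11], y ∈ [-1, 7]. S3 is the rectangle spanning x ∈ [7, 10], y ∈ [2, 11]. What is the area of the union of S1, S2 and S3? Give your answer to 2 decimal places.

By inclusion–exclusion:
Individual areas: |S1| = 8, |S2| = 48, |S3| = 27.
|S1∩S2| = 0.2455.
|S1∩S3| = 1.103.
|S2∩S3|: x∈[7,10], y∈[2,7] → 3·5 = 15.
|S1∩S2∩S3| = 0.
|S1 ∪ S2 ∪ S3| = 83 − 16.3485 + 0 = 66.65.

66.65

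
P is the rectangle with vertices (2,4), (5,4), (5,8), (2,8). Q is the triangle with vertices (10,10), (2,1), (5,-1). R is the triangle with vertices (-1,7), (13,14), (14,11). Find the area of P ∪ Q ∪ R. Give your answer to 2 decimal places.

By inclusion–exclusion:
Individual areas: |P| = 12, |Q| = 21.5, |R| = 24.5.
|P∩Q| = 0.0625.
|P∩R| = 0.075.
|Q∩R| = 0.0014.
|P∩Q∩R| = 0.
|P ∪ Q ∪ R| = 58 − 0.1389 + 0 = 57.86.

57.86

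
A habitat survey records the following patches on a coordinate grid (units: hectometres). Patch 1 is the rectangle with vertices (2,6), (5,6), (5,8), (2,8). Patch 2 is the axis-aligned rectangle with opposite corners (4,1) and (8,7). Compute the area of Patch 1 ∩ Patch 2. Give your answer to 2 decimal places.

|Patch 1∩Patch 2|: x∈[4,5], y∈[6,7] → 1·1 = 1.

1.00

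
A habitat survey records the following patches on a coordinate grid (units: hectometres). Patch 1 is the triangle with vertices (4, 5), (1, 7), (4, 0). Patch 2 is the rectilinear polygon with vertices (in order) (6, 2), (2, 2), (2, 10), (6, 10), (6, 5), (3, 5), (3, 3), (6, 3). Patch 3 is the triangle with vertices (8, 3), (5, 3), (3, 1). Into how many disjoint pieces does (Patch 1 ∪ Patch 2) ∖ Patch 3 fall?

(Patch 1 ∪ Patch 2) ∖ Patch 3 splits into 3 disjoint pieces (area 27.5905, area 0.05, area 0.3585).

3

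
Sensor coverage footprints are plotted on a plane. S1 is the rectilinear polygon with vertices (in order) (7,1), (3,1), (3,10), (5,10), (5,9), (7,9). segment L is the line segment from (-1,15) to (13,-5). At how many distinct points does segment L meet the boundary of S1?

The segment meets the boundary at (7,3.571), (3,9.286).

2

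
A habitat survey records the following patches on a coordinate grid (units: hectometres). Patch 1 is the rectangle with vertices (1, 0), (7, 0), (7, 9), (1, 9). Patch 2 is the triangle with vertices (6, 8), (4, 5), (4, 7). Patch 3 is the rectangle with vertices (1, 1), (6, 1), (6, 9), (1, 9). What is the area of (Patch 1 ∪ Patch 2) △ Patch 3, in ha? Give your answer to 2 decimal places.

14.00

|Patch 1 ∪ Patch 2| = 54.
|(Patch 1 ∪ Patch 2) ∩ Patch 3| = 40.
|(Patch 1 ∪ Patch 2) △ Patch 3| = 54 + 40 − 80 = 14.00.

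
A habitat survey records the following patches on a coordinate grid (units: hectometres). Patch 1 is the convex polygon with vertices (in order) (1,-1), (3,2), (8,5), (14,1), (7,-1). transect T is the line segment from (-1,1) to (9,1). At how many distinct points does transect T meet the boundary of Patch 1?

1

The segment meets the boundary at (2.333,1).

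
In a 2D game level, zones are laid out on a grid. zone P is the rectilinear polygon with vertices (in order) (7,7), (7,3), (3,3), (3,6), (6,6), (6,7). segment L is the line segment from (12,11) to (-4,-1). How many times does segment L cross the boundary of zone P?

The segment meets the boundary at (3,4.25), (5.333,6), (6,6.5), (6.667,7).

4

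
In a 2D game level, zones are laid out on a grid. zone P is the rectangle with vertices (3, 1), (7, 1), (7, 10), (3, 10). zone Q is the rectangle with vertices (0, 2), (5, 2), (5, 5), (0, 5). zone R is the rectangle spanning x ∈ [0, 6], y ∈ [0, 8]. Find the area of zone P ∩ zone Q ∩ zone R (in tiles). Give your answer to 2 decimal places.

6.00

The intersection is the polygon with vertices (5,5), (5,2), (3,2), (3,5).
By the shoelace formula its area is 6.00.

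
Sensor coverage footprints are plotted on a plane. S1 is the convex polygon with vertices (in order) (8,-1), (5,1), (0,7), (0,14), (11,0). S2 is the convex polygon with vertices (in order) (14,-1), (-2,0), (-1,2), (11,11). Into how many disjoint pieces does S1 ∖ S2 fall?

2

S1 ∖ S2 splits into 2 disjoint pieces (area 0.294, area 26.6537).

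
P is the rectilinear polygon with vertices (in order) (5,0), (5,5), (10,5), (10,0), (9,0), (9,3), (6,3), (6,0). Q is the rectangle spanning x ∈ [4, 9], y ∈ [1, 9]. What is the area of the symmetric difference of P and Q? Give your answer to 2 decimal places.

36.00

|P| = 16, |Q| = 40, |P∩Q| = 10.
|P △ Q| = |P| + |Q| − 2·|P∩Q| = 16 + 40 − 20 = 36.00.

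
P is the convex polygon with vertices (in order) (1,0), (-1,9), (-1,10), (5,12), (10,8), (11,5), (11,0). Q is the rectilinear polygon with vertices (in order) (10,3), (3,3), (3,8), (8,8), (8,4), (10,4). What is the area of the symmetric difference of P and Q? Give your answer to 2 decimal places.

86.50

|P| = 113.5, |Q| = 27, |P∩Q| = 27.
|P △ Q| = |P| + |Q| − 2·|P∩Q| = 113.5 + 27 − 54 = 86.50.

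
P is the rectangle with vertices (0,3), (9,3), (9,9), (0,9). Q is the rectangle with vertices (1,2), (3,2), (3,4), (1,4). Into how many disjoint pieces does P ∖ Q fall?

P ∖ Q is a single connected region.

1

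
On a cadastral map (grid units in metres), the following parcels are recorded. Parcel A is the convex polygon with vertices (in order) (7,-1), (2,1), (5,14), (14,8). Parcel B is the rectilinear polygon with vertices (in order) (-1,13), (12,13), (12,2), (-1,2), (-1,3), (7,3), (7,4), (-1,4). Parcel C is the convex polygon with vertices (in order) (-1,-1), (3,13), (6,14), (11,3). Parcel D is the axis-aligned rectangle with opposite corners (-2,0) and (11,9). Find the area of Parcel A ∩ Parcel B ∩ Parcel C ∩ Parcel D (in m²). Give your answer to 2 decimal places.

41.13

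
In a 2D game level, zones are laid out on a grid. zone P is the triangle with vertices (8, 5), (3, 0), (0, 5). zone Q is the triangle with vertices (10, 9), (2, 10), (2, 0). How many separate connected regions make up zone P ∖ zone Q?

zone P ∖ zone Q splits into 2 disjoint pieces (area 6.0531, area 3.3333).

2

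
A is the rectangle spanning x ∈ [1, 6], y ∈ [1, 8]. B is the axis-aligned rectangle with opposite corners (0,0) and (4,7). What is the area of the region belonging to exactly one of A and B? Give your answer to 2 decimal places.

27.00

|A∩B|: x∈[1,4], y∈[1,7] → 3·6 = 18.
|A △ B| = |A| + |B| − 2·|A∩B| = 35 + 28 − 36 = 27.00.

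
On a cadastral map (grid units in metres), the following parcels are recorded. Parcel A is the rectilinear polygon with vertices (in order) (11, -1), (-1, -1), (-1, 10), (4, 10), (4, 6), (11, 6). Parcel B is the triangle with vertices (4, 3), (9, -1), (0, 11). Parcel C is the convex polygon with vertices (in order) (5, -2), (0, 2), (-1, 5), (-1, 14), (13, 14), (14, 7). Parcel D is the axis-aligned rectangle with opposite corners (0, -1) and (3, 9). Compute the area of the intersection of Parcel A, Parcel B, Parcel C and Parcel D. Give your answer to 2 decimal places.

The intersection is the polygon with vertices (1,9), (1.5,9), (3,7), (3,5).
By the shoelace formula its area is 2.50.

2.50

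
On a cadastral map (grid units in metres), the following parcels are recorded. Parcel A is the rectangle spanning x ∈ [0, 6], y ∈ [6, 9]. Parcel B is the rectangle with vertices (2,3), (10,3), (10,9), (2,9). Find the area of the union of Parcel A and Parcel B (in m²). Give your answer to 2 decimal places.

54.00

By inclusion–exclusion:
Individual areas: |Parcel A| = 18, |Parcel B| = 48.
|Parcel A∩Parcel B|: x∈[2,6], y∈[6,9] → 4·3 = 12.
|Parcel A ∪ Parcel B| = 66 − 12 = 54.00.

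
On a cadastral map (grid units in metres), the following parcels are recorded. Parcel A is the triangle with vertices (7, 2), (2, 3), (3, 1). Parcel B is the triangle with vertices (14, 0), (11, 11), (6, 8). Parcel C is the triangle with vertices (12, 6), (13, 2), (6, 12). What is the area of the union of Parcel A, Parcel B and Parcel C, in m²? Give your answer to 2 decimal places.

37.56

By inclusion–exclusion:
Individual areas: |Parcel A| = 4.5, |Parcel B| = 32, |Parcel C| = 9.
|Parcel A∩Parcel B| = 0.
|Parcel A∩Parcel C| = 0.
|Parcel B∩Parcel C| = 7.9437.
|Parcel A∩Parcel B∩Parcel C| = 0.
|Parcel A ∪ Parcel B ∪ Parcel C| = 45.5 − 7.9437 + 0 = 37.56.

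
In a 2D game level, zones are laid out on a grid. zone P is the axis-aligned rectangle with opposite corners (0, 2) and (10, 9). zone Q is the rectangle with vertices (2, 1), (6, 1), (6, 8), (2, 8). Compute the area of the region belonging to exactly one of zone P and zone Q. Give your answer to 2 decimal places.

50.00

|zone P∩zone Q|: x∈[2,6], y∈[2,8] → 4·6 = 24.
|zone P △ zone Q| = |zone P| + |zone Q| − 2·|zone P∩zone Q| = 70 + 28 − 48 = 50.00.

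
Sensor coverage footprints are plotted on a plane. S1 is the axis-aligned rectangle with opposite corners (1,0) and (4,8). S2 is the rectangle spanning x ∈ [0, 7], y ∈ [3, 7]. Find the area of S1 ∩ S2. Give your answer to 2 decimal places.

12.00

|S1∩S2|: x∈[1,4], y∈[3,7] → 3·4 = 12.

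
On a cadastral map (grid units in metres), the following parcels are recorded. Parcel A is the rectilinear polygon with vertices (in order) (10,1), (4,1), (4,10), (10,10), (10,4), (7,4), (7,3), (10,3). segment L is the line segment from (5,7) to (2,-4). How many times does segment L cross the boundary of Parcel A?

The segment meets the boundary at (4,3.333).

1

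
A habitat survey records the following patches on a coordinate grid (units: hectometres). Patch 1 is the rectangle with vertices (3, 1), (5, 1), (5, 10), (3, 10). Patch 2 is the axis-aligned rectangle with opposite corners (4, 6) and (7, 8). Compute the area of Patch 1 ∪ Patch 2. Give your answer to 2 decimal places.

22.00

By inclusion–exclusion:
Individual areas: |Patch 1| = 18, |Patch 2| = 6.
|Patch 1∩Patch 2|: x∈[4,5], y∈[6,8] → 1·2 = 2.
|Patch 1 ∪ Patch 2| = 24 − 2 = 22.00.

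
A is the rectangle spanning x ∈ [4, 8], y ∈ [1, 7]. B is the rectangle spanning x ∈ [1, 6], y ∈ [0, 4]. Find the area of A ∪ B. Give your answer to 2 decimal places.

38.00

By inclusion–exclusion:
Individual areas: |A| = 24, |B| = 20.
|A∩B|: x∈[4,6], y∈[1,4] → 2·3 = 6.
|A ∪ B| = 44 − 6 = 38.00.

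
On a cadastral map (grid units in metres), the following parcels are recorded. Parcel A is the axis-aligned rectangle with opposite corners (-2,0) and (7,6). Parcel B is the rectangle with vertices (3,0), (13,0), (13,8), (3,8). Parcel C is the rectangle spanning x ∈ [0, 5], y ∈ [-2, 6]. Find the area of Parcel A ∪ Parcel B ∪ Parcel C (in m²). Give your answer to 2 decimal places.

By inclusion–exclusion:
Individual areas: |Parcel A| = 54, |Parcel B| = 80, |Parcel C| = 40.
|Parcel A∩Parcel B|: x∈[3,7], y∈[0,6] → 4·6 = 24.
|Parcel A∩Parcel C|: x∈[0,5], y∈[0,6] → 5·6 = 30.
|Parcel B∩Parcel C|: x∈[3,5], y∈[0,6] → 2·6 = 12.
|Parcel A∩Parcel B∩Parcel C| = 12.
|Parcel A ∪ Parcel B ∪ Parcel C| = 174 − 66 + 12 = 120.00.

120.00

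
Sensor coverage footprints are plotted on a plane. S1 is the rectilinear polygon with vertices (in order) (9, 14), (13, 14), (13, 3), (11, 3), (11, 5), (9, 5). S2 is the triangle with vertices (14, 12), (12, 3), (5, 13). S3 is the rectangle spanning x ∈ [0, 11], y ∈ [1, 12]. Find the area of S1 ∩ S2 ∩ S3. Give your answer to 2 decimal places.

12.17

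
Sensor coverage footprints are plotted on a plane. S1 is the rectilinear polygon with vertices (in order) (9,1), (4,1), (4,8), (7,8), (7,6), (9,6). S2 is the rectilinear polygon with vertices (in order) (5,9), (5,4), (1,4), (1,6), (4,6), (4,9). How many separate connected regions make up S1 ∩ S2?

S1 ∩ S2 is a single connected region.

1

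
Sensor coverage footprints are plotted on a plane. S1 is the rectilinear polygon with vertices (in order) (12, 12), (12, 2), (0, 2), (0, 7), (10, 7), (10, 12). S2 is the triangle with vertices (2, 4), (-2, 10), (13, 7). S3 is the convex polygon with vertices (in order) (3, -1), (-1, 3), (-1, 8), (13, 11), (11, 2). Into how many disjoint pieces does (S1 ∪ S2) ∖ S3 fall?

4

(S1 ∪ S2) ∖ S3 splits into 4 disjoint pieces (area 0.1903, area 2.25, area 4.4874, area 2.8571).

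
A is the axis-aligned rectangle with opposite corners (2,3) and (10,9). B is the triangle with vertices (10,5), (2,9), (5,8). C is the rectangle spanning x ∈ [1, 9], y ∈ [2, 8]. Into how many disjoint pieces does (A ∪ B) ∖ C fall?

1

(A ∪ B) ∖ C is a single connected region.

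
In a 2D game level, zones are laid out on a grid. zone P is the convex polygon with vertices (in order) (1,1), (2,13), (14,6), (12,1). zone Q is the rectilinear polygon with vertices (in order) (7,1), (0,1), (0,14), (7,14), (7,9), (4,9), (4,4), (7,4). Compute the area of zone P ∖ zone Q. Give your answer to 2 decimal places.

59.29

|zone P| = 103, |zone P∩zone Q| = 43.7083.
|zone P ∖ zone Q| = |zone P| − |zone P∩zone Q| = 103 − 43.7083 = 59.29.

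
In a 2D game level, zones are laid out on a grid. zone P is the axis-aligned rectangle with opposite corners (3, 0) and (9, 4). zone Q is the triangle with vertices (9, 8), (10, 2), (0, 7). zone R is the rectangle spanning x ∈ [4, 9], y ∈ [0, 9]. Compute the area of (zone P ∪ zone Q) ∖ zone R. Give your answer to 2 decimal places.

11.64

|zone P ∪ zone Q| = 49.25.
|(zone P ∪ zone Q) ∩ zone R| = 37.6111.
|(zone P ∪ zone Q) ∖ zone R| = 49.25 − 37.6111 = 11.64.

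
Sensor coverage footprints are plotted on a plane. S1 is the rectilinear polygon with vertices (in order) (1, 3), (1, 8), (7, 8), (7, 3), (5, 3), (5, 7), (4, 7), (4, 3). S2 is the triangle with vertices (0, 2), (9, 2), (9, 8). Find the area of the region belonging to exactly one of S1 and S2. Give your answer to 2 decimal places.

|S1| = 26, |S2| = 27, |S1∩S2| = 8.0833.
|S1 △ S2| = |S1| + |S2| − 2·|S1∩S2| = 26 + 27 − 16.1667 = 36.83.

36.83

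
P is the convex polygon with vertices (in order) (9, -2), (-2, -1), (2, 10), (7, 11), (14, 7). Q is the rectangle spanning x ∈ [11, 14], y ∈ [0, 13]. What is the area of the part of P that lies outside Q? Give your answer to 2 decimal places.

|P| = 137.5, |P∩Q| = 10.6714.
|P ∖ Q| = |P| − |P∩Q| = 137.5 − 10.6714 = 126.83.

126.83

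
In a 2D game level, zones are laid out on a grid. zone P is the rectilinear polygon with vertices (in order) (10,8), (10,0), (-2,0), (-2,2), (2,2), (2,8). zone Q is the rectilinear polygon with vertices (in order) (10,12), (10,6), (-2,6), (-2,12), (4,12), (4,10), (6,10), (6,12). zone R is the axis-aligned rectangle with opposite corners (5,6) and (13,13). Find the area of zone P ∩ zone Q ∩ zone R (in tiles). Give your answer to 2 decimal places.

The intersection is the polygon with vertices (5,6), (5,8), (10,8), (10,6).
By the shoelace formula its area is 10.00.

10.00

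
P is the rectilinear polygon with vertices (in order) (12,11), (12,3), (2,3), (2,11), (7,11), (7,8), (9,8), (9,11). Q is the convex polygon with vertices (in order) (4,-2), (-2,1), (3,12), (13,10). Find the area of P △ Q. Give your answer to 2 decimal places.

63.24

|P| = 74, |Q| = 109.5, |P∩Q| = 60.1311.
|P △ Q| = |P| + |Q| − 2·|P∩Q| = 74 + 109.5 − 120.2621 = 63.24.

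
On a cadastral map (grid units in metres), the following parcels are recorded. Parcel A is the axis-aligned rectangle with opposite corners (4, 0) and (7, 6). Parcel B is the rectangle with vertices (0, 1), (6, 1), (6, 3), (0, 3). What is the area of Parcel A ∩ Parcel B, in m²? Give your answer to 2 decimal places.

4.00

|Parcel A∩Parcel B|: x∈[4,6], y∈[1,3] → 2·2 = 4.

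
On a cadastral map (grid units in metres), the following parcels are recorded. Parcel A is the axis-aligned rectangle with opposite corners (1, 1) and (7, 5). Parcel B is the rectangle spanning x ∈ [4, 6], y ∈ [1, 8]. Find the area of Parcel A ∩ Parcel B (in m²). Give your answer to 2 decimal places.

8.00

|Parcel A∩Parcel B|: x∈[4,6], y∈[1,5] → 2·4 = 8.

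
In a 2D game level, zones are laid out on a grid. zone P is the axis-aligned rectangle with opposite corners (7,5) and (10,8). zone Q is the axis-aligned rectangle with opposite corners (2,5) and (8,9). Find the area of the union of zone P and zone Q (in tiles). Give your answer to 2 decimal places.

30.00

By inclusion–exclusion:
Individual areas: |zone P| = 9, |zone Q| = 24.
|zone P∩zone Q|: x∈[7,8], y∈[5,8] → 1·3 = 3.
|zone P ∪ zone Q| = 33 − 3 = 30.00.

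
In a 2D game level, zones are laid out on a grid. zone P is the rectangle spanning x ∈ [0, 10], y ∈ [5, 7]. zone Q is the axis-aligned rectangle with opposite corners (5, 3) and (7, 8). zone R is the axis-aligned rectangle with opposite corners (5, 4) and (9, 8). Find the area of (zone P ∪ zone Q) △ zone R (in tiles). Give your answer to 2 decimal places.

18.00

|zone P ∪ zone Q| = 26.
|(zone P ∪ zone Q) ∩ zone R| = 12.
|(zone P ∪ zone Q) △ zone R| = 26 + 16 − 24 = 18.00.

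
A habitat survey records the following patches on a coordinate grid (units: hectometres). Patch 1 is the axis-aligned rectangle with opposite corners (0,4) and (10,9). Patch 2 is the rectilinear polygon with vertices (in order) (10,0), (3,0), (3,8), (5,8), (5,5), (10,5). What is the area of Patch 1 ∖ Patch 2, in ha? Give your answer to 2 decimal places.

37.00

|Patch 1| = 50, |Patch 1∩Patch 2| = 13.
|Patch 1 ∖ Patch 2| = |Patch 1| − |Patch 1∩Patch 2| = 50 − 13 = 37.00.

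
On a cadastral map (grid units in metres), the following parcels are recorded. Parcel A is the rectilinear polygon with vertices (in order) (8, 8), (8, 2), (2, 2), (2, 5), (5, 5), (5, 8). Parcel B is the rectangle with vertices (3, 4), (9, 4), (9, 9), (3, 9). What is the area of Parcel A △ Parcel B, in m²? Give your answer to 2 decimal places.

|Parcel A| = 27, |Parcel B| = 30, |Parcel A∩Parcel B| = 14.
|Parcel A △ Parcel B| = |Parcel A| + |Parcel B| − 2·|Parcel A∩Parcel B| = 27 + 30 − 28 = 29.00.

29.00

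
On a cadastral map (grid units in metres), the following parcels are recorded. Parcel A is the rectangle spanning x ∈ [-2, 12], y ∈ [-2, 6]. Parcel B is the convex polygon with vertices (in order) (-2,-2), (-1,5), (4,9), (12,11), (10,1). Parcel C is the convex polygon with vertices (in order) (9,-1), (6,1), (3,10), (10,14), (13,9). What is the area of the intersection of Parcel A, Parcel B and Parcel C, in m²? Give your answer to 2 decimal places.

The intersection is the polygon with vertices (10.2,2), (9.778,0.944), (7.091,0.273), (6,1), (4.333,6), (11,6).
By the shoelace formula its area is 28.02.

28.02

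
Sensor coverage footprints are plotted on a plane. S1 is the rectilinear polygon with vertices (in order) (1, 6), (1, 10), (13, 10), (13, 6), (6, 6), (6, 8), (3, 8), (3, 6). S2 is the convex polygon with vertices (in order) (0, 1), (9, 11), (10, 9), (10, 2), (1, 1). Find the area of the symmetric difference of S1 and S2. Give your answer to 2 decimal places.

|S1| = 42, |S2| = 49.5, |S1∩S2| = 13.3.
|S1 △ S2| = |S1| + |S2| − 2·|S1∩S2| = 42 + 49.5 − 26.6 = 64.90.

64.90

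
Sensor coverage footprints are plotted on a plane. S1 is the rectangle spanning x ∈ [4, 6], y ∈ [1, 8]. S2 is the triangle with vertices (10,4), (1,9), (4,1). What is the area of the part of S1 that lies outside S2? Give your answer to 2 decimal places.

3.44

|S1| = 14, |S1∩S2| = 10.5556.
|S1 ∖ S2| = |S1| − |S1∩S2| = 14 − 10.5556 = 3.44.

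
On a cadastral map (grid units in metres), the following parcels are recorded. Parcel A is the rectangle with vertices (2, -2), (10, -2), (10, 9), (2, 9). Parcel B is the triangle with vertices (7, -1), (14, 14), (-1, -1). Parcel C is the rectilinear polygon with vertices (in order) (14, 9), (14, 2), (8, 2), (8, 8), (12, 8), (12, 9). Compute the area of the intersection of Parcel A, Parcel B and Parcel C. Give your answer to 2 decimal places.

9.26

The intersection is the polygon with vertices (10,5.429), (8.4,2), (8,2), (8,8), (10,8).
By the shoelace formula its area is 9.26.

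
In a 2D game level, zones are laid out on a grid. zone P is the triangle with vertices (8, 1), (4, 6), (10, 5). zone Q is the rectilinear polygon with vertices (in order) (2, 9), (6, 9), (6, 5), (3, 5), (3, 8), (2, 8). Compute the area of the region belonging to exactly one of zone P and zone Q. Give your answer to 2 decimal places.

|zone P| = 13, |zone Q| = 13, |zone P∩zone Q| = 1.2667.
|zone P △ zone Q| = |zone P| + |zone Q| − 2·|zone P∩zone Q| = 13 + 13 − 2.5333 = 23.47.

23.47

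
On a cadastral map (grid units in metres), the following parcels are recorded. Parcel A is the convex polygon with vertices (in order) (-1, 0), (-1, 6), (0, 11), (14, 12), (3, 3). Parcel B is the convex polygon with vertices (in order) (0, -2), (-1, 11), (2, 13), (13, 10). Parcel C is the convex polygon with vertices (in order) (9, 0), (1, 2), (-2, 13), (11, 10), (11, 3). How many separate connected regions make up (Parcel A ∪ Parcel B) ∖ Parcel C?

2

(Parcel A ∪ Parcel B) ∖ Parcel C splits into 2 disjoint pieces (area 16.2615, area 14.6116).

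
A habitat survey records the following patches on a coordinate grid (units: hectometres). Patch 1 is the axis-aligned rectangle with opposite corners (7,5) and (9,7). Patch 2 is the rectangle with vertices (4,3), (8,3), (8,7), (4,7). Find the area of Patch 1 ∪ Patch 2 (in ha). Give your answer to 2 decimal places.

By inclusion–exclusion:
Individual areas: |Patch 1| = 4, |Patch 2| = 16.
|Patch 1∩Patch 2|: x∈[7,8], y∈[5,7] → 1·2 = 2.
|Patch 1 ∪ Patch 2| = 20 − 2 = 18.00.

18.00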